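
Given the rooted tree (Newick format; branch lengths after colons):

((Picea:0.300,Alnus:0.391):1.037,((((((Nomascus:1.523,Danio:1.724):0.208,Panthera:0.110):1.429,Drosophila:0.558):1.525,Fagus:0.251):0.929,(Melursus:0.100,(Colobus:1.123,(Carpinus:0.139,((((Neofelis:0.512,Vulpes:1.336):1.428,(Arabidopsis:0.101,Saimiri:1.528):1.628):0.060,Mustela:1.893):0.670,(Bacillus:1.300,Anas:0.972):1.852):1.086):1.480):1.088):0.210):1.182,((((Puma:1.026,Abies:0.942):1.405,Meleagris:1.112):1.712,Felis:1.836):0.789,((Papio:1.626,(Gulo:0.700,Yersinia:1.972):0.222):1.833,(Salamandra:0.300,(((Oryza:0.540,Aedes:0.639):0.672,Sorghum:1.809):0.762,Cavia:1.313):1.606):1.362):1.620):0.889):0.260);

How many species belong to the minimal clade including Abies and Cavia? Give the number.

12

The MRCA of Abies and Cavia is the node subtending ((((Puma,Abies),Meleagris),Felis),((Papio,(Gulo,Yersinia)),(Salamandra,(((Oryza,Aedes),Sorghum),Cavia)))).
That clade contains 12 terminal taxa: Abies, Aedes, Cavia, Felis, Gulo, Meleagris, Oryza, Papio, Puma, Salamandra, Sorghum, Yersinia.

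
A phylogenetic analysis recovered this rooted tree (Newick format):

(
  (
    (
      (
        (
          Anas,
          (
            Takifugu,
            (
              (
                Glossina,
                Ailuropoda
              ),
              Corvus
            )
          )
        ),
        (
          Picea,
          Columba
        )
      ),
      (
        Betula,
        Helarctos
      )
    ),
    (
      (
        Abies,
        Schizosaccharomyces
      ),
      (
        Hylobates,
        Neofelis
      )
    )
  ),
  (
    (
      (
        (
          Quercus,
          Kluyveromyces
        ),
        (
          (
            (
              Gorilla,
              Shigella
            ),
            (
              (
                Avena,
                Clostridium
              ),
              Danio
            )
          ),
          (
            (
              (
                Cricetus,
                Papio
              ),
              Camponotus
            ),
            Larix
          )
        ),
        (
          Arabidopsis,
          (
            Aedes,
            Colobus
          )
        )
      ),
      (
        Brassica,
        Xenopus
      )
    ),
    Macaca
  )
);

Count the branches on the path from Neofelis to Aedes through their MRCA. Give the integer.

The MRCA of Neofelis and Aedes is the root of the tree.
From Neofelis up to that node: 4 branches. From Aedes up to the same node: 6 branches. Total: 4 + 6 = 10.

10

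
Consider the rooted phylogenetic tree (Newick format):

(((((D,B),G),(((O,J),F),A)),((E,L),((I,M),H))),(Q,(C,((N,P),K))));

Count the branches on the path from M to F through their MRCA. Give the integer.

The MRCA of M and F is the node subtending ((((D,B),G),(((O,J),F),A)),((E,L),((I,M),H))).
From M up to that node: 4 branches. From F up to the same node: 4 branches. Total: 4 + 4 = 8.

8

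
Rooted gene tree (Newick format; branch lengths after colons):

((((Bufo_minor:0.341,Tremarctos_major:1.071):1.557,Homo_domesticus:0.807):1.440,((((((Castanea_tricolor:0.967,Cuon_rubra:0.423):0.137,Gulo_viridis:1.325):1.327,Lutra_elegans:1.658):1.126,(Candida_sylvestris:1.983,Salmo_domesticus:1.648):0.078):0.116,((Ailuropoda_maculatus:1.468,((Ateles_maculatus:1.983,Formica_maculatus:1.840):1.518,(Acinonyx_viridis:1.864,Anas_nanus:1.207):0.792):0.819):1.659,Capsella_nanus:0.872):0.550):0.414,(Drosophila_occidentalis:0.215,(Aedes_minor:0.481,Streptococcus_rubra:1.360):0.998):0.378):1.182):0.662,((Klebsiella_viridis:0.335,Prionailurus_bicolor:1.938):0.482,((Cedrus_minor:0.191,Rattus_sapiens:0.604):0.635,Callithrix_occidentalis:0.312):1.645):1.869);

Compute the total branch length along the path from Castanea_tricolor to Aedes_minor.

The path runs Castanea_tricolor → … → MRCA → … → Aedes_minor; the MRCA is the node subtending ((((((Castanea_tricolor,Cuon_rubra),Gulo_viridis),Lutra_elegans),(Candida_sylvestris,Salmo_domesticus)),((Ailuropoda_maculatus,((Ateles_maculatus,Formica_maculatus),(Acinonyx_viridis,Anas_nanus))),Capsella_nanus)),(Drosophila_occidentalis,(Aedes_minor,Streptococcus_rubra))).
Branch lengths along that path: 0.967 + 0.137 + 1.327 + 1.126 + 0.116 + 0.414 + 0.378 + 0.998 + 0.481 = 5.944.

5.944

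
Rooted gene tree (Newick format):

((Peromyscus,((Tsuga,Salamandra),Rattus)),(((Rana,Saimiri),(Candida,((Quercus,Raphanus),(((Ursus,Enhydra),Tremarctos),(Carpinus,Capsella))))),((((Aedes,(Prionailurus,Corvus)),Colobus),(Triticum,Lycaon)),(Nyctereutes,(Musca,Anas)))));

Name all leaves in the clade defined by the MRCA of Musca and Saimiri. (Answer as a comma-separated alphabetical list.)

Aedes, Anas, Candida, Capsella, Carpinus, Colobus, Corvus, Enhydra, Lycaon, Musca, Nyctereutes, Prionailurus, Quercus, Rana, Raphanus, Saimiri, Tremarctos, Triticum, Ursus

Tracing Musca: it sits inside (Musca,Anas).
Tracing Saimiri: it sits inside (Rana,Saimiri).
The smallest clade enclosing both is (((Rana,Saimiri),(Candida,((Quercus,Raphanus),(((Ursus,Enhydra),Tremarctos),(Carpinus,Capsella))))),((((Aedes,(Prionailurus,Corvus)),Colobus),(Triticum,Lycaon)),(Nyctereutes,(Musca,Anas)))); the answer is its 19 terminal taxa in alphabetical order.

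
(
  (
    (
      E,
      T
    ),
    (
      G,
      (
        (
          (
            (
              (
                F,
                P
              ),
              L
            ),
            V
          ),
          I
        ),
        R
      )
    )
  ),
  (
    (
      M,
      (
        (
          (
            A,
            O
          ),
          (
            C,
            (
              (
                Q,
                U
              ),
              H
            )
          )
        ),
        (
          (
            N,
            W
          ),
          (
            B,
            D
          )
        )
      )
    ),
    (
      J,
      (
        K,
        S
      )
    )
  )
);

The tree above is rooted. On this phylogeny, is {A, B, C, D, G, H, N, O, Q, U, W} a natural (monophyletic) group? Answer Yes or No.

The MRCA of the listed taxa is the root, so the smallest clade containing them is the whole tree.
That clade also contains E, F, I, J, K, L, M, P, R, S, T, V, which are not in the proposed group, so the group is not monophyletic.

No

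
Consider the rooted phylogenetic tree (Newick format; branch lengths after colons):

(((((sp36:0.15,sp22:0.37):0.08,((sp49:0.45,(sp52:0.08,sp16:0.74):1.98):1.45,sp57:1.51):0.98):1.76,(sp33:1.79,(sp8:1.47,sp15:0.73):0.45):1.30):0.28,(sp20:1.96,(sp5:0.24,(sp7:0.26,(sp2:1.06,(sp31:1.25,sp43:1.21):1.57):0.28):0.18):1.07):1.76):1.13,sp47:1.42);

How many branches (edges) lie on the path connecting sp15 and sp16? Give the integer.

The MRCA of sp15 and sp16 is the node subtending (((sp36,sp22),((sp49,(sp52,sp16)),sp57)),(sp33,(sp8,sp15))).
From sp15 up to that node: 3 branches. From sp16 up to the same node: 5 branches. Total: 3 + 5 = 8.

8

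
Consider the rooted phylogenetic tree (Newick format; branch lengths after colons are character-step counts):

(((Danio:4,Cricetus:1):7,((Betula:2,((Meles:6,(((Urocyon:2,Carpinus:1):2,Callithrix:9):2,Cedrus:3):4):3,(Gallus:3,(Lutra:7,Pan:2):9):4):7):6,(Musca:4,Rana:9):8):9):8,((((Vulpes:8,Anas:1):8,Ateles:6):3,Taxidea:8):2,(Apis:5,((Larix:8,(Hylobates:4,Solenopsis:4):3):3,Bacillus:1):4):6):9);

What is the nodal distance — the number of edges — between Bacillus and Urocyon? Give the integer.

The MRCA of Bacillus and Urocyon is the root of the tree.
From Bacillus up to that node: 4 branches. From Urocyon up to the same node: 9 branches. Total: 4 + 9 = 13.

13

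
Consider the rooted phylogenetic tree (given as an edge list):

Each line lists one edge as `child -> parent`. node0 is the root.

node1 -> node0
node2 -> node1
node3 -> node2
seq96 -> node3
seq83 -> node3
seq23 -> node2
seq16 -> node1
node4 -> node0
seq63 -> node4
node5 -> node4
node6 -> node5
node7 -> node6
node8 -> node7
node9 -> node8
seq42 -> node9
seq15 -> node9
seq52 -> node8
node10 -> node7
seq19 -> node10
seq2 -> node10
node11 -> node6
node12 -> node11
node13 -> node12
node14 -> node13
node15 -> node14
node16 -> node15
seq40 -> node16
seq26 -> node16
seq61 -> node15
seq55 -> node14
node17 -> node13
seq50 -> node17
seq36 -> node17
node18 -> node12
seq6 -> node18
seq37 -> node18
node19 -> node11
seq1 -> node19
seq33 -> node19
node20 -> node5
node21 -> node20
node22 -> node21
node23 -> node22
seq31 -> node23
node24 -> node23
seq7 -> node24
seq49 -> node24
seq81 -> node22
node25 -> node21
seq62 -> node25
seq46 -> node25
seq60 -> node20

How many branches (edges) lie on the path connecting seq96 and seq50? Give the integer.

The MRCA of seq96 and seq50 is the root of the tree.
From seq96 up to that node: 4 branches. From seq50 up to the same node: 8 branches. Total: 4 + 8 = 12.

12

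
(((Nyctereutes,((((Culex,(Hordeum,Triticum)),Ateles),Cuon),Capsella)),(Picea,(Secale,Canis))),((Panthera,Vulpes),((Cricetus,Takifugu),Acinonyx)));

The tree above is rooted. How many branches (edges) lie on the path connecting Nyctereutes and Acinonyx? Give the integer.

The MRCA of Nyctereutes and Acinonyx is the root of the tree.
From Nyctereutes up to that node: 3 branches. From Acinonyx up to the same node: 3 branches. Total: 3 + 3 = 6.

6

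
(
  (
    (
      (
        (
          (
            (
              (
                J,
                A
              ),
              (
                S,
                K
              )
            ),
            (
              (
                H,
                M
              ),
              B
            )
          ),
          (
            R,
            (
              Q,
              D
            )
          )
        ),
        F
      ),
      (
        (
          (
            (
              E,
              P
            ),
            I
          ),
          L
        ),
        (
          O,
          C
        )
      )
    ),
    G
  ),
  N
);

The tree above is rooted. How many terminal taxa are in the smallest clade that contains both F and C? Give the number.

17

The MRCA of F and C is the node subtending ((((((J,A),(S,K)),((H,M),B)),(R,(Q,D))),F),((((E,P),I),L),(O,C))).
That clade contains 17 terminal taxa: A, B, C, D, E, F, H, I, J, K, L, M, O, P, Q, R, S.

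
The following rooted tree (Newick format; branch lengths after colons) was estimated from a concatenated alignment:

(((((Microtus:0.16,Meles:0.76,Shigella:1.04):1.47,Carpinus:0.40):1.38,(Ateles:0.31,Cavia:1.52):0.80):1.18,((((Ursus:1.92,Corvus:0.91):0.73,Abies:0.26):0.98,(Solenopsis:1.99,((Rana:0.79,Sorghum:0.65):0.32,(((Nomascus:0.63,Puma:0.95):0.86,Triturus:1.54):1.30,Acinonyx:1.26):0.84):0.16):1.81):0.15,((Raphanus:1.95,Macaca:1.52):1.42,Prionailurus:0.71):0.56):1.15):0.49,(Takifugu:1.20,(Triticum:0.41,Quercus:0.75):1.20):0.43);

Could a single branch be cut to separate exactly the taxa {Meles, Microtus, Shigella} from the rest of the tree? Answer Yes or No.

The most recent common ancestor of these taxa subtends (Microtus,Meles,Shigella).
That clade has exactly 3 tips — every listed taxon and nothing else — so the group is monophyletic.

Yes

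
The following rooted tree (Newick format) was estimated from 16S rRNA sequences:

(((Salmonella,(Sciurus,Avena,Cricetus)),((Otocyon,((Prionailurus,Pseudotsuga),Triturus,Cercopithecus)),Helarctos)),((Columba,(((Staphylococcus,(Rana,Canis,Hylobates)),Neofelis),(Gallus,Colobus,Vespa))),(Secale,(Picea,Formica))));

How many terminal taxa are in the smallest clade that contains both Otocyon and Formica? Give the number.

The MRCA of Otocyon and Formica is the root, so the clade is the entire tree.
That clade contains 22 terminal taxa: Avena, Canis, Cercopithecus, Colobus, Columba, Cricetus, Formica, Gallus, Helarctos, Hylobates, Neofelis, Otocyon, Picea, Prionailurus, Pseudotsuga, Rana, Salmonella, Sciurus, Secale, Staphylococcus, Triturus, Vespa.

22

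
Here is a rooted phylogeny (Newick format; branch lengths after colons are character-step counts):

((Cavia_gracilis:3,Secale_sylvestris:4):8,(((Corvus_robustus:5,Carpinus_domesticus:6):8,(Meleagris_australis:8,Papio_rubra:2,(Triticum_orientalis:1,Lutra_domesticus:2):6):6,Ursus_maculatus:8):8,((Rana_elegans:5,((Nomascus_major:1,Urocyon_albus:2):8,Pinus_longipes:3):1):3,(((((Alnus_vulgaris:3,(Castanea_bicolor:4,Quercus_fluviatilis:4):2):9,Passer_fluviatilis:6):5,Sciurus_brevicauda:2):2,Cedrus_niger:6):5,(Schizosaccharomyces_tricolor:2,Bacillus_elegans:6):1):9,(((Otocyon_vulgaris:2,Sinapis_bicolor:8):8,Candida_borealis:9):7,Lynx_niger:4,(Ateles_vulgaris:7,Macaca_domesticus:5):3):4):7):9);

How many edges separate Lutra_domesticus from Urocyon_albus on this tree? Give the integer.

9

The MRCA of Lutra_domesticus and Urocyon_albus is the node subtending (((Corvus_robustus,Carpinus_domesticus),(Meleagris_australis,Papio_rubra,(Triticum_orientalis,Lutra_domesticus)),Ursus_maculatus),((Rana_elegans,((Nomascus_major,Urocyon_albus),Pinus_longipes)),(((((Alnus_vulgaris,(Castanea_bicolor,Quercus_fluviatilis)),Passer_fluviatilis),Sciurus_brevicauda),Cedrus_niger),(Schizosaccharomyces_tricolor,Bacillus_elegans)),(((Otocyon_vulgaris,Sinapis_bicolor),Candida_borealis),Lynx_niger,(Ateles_vulgaris,Macaca_domesticus)))).
From Lutra_domesticus up to that node: 4 branches. From Urocyon_albus up to the same node: 5 branches. Total: 4 + 5 = 9.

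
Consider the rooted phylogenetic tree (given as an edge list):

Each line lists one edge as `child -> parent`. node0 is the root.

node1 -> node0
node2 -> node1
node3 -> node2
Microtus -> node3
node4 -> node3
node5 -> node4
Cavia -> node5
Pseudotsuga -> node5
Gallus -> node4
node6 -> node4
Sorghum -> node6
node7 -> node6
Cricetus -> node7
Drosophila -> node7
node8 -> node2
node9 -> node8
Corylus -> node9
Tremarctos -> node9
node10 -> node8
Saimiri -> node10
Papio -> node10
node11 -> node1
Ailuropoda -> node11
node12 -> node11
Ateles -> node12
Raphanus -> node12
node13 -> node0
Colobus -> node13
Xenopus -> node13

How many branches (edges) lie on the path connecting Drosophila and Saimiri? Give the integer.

The MRCA of Drosophila and Saimiri is the node subtending ((Microtus,((Cavia,Pseudotsuga),Gallus,(Sorghum,(Cricetus,Drosophila)))),((Corylus,Tremarctos),(Saimiri,Papio))).
From Drosophila up to that node: 5 branches. From Saimiri up to the same node: 3 branches. Total: 5 + 3 = 8.

8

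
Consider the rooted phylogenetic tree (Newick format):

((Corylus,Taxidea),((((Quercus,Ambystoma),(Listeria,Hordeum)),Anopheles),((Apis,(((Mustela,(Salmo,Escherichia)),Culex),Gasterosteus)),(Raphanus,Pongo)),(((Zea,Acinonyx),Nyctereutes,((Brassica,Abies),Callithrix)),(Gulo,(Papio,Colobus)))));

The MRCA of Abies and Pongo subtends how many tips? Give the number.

The MRCA of Abies and Pongo is the node subtending ((((Quercus,Ambystoma),(Listeria,Hordeum)),Anopheles),((Apis,(((Mustela,(Salmo,Escherichia)),Culex),Gasterosteus)),(Raphanus,Pongo)),(((Zea,Acinonyx),Nyctereutes,((Brassica,Abies),Callithrix)),(Gulo,(Papio,Colobus)))).
That clade contains 22 terminal taxa: Abies, Acinonyx, Ambystoma, Anopheles, Apis, Brassica, Callithrix, Colobus, Culex, Escherichia, Gasterosteus, Gulo, Hordeum, Listeria, Mustela, Nyctereutes, Papio, Pongo, Quercus, Raphanus, Salmo, Zea.

22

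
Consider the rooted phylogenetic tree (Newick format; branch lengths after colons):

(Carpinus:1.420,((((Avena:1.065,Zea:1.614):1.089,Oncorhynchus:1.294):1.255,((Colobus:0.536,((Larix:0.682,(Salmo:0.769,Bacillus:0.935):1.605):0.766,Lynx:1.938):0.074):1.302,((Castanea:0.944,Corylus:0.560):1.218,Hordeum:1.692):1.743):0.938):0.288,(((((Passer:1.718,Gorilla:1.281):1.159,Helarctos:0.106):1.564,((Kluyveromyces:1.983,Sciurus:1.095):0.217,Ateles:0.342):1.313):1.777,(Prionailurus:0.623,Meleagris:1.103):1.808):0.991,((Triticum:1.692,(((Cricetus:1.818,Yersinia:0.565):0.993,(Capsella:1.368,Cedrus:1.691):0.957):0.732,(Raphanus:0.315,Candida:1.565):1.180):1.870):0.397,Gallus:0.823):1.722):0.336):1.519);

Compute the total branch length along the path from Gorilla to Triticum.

The path runs Gorilla → … → MRCA → … → Triticum; the MRCA is the node subtending (((((Passer,Gorilla),Helarctos),((Kluyveromyces,Sciurus),Ateles)),(Prionailurus,Meleagris)),((Triticum,(((Cricetus,Yersinia),(Capsella,Cedrus)),(Raphanus,Candida))),Gallus)).
Branch lengths along that path: 1.281 + 1.159 + 1.564 + 1.777 + 0.991 + 1.722 + 0.397 + 1.692 = 10.583.

10.583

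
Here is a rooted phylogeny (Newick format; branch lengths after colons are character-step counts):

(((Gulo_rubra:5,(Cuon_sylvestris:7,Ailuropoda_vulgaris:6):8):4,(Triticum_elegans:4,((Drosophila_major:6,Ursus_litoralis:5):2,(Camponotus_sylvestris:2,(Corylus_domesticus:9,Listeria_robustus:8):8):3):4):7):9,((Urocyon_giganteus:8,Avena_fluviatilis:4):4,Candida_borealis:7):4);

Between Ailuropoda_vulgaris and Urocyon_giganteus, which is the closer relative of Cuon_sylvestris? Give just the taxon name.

Ailuropoda_vulgaris

The MRCA of Cuon_sylvestris and Ailuropoda_vulgaris subtends (Cuon_sylvestris,Ailuropoda_vulgaris) (2 taxa).
The MRCA of Cuon_sylvestris and Urocyon_giganteus is the root, subtending the entire tree (12 taxa).
The first is nested inside the second, so Cuon_sylvestris shares a more recent common ancestor with Ailuropoda_vulgaris.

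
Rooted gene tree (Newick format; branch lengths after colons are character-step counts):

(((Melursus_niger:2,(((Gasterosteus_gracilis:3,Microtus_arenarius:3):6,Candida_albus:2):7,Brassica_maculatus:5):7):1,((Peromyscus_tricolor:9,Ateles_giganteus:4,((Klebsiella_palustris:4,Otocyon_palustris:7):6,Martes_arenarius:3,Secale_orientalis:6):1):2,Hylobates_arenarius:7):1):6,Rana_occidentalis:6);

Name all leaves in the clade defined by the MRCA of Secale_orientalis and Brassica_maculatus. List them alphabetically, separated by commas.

Tracing Secale_orientalis: it sits inside ((Klebsiella_palustris,Otocyon_palustris),Martes_arenarius,Secale_orientalis).
Tracing Brassica_maculatus: it sits inside (((Gasterosteus_gracilis,Microtus_arenarius),Candida_albus),Brassica_maculatus).
The smallest clade enclosing both is ((Melursus_niger,(((Gasterosteus_gracilis,Microtus_arenarius),Candida_albus),Brassica_maculatus)),((Peromyscus_tricolor,Ateles_giganteus,((Klebsiella_palustris,Otocyon_palustris),Martes_arenarius,Secale_orientalis)),Hylobates_arenarius)); the answer is its 12 terminal taxa in alphabetical order.

Ateles_giganteus, Brassica_maculatus, Candida_albus, Gasterosteus_gracilis, Hylobates_arenarius, Klebsiella_palustris, Martes_arenarius, Melursus_niger, Microtus_arenarius, Otocyon_palustris, Peromyscus_tricolor, Secale_orientalis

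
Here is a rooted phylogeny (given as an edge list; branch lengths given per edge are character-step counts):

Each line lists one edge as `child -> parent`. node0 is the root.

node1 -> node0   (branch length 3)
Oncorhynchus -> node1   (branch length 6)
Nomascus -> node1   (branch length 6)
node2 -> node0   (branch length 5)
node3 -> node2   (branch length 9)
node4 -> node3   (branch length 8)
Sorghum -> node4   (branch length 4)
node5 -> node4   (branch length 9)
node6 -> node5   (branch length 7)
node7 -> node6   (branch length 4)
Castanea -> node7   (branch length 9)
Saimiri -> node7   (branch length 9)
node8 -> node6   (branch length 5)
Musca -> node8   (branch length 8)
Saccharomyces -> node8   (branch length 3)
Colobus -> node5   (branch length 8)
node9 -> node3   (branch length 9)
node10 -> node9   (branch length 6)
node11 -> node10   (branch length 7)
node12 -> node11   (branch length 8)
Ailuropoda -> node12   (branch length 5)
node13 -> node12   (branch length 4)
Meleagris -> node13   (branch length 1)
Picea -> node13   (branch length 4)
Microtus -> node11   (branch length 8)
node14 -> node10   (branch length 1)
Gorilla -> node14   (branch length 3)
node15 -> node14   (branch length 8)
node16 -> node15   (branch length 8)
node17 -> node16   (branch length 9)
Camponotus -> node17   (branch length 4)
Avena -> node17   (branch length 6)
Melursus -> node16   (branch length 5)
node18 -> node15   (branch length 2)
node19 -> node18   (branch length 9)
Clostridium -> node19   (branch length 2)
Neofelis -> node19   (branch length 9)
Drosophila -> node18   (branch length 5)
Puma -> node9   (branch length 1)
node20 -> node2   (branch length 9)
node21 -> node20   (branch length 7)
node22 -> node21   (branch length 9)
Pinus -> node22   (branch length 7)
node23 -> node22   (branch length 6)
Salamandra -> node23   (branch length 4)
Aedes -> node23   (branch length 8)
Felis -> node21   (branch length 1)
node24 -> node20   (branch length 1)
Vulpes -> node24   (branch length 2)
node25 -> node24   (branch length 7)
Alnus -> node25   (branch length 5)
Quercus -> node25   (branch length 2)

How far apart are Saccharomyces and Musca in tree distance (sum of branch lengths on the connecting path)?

The path runs Saccharomyces → … → MRCA → … → Musca; the MRCA is the node subtending (Musca,Saccharomyces).
Branch lengths along that path: 3 + 8 = 11.

11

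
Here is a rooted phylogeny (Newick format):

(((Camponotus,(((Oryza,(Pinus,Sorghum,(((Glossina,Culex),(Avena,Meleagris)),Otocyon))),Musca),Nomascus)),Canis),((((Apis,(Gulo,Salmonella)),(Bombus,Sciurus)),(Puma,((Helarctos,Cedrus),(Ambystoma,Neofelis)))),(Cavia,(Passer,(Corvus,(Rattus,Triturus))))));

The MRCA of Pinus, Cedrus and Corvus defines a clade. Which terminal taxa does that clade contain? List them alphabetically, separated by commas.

Tracing Pinus: it sits inside (Pinus,Sorghum,(((Glossina,Culex),(Avena,Meleagris)),Otocyon)).
Tracing Cedrus: it sits inside (Helarctos,Cedrus).
Tracing Corvus: it sits inside (Corvus,(Rattus,Triturus)).
The smallest clade enclosing all 3 is the whole tree (their MRCA is the root), so the answer is all 27 tips in alphabetical order.

Ambystoma, Apis, Avena, Bombus, Camponotus, Canis, Cavia, Cedrus, Corvus, Culex, Glossina, Gulo, Helarctos, Meleagris, Musca, Neofelis, Nomascus, Oryza, Otocyon, Passer, Pinus, Puma, Rattus, Salmonella, Sciurus, Sorghum, Triturus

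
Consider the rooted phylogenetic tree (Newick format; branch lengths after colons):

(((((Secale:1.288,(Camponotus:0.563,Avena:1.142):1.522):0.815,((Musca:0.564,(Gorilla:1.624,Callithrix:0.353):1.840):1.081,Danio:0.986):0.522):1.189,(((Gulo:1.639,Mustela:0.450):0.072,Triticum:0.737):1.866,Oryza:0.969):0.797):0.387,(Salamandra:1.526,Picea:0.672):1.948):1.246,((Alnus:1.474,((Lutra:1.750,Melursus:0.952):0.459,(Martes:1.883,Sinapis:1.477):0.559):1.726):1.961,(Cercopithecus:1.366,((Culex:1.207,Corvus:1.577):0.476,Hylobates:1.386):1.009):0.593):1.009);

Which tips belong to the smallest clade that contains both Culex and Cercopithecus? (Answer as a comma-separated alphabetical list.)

Tracing Culex: it sits inside (Culex,Corvus).
Tracing Cercopithecus: it sits inside (Cercopithecus,((Culex,Corvus),Hylobates)).
The smallest clade enclosing both is (Cercopithecus,((Culex,Corvus),Hylobates)); the answer is its 4 terminal taxa in alphabetical order.

Cercopithecus, Corvus, Culex, Hylobates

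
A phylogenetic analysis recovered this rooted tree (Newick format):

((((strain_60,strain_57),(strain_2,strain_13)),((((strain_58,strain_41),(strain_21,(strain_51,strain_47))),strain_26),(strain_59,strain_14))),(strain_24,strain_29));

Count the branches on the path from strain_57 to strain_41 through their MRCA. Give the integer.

8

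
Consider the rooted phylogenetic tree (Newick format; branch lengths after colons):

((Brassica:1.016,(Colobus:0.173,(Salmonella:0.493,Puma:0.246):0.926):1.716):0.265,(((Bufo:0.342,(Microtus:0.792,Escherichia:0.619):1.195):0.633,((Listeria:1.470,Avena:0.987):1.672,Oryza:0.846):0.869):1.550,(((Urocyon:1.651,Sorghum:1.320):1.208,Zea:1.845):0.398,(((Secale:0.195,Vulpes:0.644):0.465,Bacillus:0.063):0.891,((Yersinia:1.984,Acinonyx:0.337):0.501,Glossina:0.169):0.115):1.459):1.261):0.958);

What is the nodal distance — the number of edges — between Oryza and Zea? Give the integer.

6

The MRCA of Oryza and Zea is the node subtending (((Bufo,(Microtus,Escherichia)),((Listeria,Avena),Oryza)),(((Urocyon,Sorghum),Zea),(((Secale,Vulpes),Bacillus),((Yersinia,Acinonyx),Glossina)))).
From Oryza up to that node: 3 branches. From Zea up to the same node: 3 branches. Total: 3 + 3 = 6.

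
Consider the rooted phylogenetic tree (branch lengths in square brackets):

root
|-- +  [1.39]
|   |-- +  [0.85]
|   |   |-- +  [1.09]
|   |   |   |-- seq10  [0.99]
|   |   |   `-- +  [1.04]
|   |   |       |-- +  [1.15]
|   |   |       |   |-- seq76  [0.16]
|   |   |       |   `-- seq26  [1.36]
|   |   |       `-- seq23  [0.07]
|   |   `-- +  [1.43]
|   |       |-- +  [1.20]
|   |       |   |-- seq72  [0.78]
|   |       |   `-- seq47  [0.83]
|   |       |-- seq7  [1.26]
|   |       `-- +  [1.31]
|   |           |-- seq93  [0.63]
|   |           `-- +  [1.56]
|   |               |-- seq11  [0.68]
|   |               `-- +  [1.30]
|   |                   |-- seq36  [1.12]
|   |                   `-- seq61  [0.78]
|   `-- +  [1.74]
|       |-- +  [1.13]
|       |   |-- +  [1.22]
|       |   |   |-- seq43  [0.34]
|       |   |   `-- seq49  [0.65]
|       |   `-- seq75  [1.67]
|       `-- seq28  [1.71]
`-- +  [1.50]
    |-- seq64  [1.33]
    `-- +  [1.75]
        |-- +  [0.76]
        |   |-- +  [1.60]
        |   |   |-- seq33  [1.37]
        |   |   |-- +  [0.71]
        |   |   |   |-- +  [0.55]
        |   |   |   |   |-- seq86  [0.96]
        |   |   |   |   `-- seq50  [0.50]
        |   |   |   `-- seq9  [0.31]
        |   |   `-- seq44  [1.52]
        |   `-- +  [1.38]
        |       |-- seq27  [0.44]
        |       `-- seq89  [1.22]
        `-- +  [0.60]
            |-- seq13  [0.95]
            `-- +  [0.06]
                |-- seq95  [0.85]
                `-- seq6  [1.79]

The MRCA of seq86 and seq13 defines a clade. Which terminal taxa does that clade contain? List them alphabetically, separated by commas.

Tracing seq86: it sits inside (seq86,seq50).
Tracing seq13: it sits inside (seq13,(seq95,seq6)).
The smallest clade enclosing both is (((seq33,((seq86,seq50),seq9),seq44),(seq27,seq89)),(seq13,(seq95,seq6))); the answer is its 10 terminal taxa in alphabetical order.

seq13, seq27, seq33, seq44, seq50, seq6, seq86, seq89, seq9, seq95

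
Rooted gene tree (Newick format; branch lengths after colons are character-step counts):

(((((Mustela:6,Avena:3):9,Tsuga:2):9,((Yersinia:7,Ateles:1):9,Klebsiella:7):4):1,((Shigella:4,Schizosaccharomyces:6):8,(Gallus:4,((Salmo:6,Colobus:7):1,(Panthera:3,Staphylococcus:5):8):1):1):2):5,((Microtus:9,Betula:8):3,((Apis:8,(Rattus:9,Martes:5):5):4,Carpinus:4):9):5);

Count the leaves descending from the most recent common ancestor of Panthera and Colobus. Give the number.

The MRCA of Panthera and Colobus is the node subtending ((Salmo,Colobus),(Panthera,Staphylococcus)).
That clade contains 4 terminal taxa: Colobus, Panthera, Salmo, Staphylococcus.

4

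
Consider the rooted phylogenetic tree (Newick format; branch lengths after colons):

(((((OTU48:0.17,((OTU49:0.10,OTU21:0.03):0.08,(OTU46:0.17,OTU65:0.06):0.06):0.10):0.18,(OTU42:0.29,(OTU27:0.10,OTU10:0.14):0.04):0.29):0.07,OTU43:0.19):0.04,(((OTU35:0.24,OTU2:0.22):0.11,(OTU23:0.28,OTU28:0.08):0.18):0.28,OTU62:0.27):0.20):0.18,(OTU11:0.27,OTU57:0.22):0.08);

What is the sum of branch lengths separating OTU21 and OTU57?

The path runs OTU21 → … → MRCA → … → OTU57; the MRCA is the root of the tree.
Branch lengths along that path: 0.03 + 0.08 + 0.10 + 0.18 + 0.07 + 0.04 + 0.18 + 0.08 + 0.22 = 0.98.

0.98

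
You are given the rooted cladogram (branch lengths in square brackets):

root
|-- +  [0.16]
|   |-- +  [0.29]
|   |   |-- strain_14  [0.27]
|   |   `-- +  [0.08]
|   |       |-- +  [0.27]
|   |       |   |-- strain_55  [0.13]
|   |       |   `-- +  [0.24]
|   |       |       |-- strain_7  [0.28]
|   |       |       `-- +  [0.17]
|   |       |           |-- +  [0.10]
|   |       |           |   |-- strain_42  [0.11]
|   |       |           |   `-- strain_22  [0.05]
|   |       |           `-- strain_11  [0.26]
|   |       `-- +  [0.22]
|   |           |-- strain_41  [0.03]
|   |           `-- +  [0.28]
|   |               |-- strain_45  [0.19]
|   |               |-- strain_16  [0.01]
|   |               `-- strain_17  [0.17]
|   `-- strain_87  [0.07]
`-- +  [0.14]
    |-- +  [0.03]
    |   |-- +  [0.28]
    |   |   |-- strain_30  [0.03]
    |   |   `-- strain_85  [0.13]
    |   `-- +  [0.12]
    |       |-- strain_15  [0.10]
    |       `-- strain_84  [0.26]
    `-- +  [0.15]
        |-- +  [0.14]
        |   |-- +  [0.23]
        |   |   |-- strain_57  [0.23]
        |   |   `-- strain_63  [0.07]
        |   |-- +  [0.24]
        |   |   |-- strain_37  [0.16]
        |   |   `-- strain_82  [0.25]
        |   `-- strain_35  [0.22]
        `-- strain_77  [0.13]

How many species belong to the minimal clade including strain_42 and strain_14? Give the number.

10

The MRCA of strain_42 and strain_14 is the node subtending (strain_14,((strain_55,(strain_7,((strain_42,strain_22),strain_11))),(strain_41,(strain_45,strain_16,strain_17)))).
That clade contains 10 terminal taxa: strain_11, strain_14, strain_16, strain_17, strain_22, strain_41, strain_42, strain_45, strain_55, strain_7.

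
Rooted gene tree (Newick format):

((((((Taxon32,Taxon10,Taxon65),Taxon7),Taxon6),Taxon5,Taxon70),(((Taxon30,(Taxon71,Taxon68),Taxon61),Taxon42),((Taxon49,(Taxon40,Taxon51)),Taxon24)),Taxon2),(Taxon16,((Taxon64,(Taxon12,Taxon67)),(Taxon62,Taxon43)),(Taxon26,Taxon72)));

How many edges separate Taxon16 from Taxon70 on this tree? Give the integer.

5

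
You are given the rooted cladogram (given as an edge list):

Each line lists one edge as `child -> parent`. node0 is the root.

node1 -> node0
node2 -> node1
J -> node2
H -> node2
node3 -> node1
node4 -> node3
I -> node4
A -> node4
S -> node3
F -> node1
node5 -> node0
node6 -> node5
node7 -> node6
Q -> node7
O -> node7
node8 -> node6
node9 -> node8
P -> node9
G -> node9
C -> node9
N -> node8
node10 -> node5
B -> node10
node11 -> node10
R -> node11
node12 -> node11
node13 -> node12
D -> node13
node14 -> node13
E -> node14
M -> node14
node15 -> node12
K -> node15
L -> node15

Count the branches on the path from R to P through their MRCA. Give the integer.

7

The MRCA of R and P is the node subtending (((Q,O),((P,G,C),N)),(B,(R,((D,(E,M)),(K,L))))).
From R up to that node: 3 branches. From P up to the same node: 4 branches. Total: 3 + 4 = 7.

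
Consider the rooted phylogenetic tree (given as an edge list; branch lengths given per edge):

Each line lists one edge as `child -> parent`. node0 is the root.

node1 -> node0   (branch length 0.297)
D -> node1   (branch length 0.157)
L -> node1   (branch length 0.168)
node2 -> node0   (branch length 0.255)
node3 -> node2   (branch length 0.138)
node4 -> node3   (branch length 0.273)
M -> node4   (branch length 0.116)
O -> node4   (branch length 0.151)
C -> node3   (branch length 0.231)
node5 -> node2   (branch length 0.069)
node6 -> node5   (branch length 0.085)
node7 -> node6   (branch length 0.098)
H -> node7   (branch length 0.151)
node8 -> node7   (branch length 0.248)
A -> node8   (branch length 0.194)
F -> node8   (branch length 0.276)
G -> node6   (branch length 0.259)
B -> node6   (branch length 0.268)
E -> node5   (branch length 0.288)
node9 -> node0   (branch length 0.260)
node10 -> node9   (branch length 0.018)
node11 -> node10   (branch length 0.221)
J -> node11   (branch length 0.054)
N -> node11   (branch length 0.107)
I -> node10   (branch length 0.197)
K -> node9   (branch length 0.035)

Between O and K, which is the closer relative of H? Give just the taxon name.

The MRCA of H and O subtends (((M,O),C),(((H,(A,F)),G,B),E)) (9 taxa).
The MRCA of H and K is the root, subtending the entire tree (15 taxa).
The first is nested inside the second, so H shares a more recent common ancestor with O.

O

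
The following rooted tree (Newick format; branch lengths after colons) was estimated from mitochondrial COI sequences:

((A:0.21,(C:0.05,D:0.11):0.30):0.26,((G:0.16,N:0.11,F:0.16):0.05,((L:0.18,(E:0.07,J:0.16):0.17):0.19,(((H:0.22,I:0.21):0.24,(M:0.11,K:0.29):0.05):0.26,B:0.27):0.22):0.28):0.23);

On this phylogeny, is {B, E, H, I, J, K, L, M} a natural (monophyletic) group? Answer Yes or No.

Yes

The most recent common ancestor of these taxa subtends ((L,(E,J)),(((H,I),(M,K)),B)).
That clade has exactly 8 tips — every listed taxon and nothing else — so the group is monophyletic.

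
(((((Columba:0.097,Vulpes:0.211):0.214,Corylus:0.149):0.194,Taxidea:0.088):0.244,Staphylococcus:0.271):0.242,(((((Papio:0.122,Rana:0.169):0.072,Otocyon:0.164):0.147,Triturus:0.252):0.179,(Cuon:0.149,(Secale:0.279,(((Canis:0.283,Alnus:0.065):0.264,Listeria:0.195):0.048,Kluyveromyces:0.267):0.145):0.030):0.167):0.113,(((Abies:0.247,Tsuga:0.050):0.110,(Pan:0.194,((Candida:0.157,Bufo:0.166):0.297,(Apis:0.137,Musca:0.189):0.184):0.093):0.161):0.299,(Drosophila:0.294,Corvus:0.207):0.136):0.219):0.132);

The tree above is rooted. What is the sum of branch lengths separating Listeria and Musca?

1.843

The path runs Listeria → … → MRCA → … → Musca; the MRCA is the node subtending (((((Papio,Rana),Otocyon),Triturus),(Cuon,(Secale,(((Canis,Alnus),Listeria),Kluyveromyces)))),(((Abies,Tsuga),(Pan,((Candida,Bufo),(Apis,Musca)))),(Drosophila,Corvus))).
Branch lengths along that path: 0.195 + 0.048 + 0.145 + 0.030 + 0.167 + 0.113 + 0.219 + 0.299 + 0.161 + 0.093 + 0.184 + 0.189 = 1.843.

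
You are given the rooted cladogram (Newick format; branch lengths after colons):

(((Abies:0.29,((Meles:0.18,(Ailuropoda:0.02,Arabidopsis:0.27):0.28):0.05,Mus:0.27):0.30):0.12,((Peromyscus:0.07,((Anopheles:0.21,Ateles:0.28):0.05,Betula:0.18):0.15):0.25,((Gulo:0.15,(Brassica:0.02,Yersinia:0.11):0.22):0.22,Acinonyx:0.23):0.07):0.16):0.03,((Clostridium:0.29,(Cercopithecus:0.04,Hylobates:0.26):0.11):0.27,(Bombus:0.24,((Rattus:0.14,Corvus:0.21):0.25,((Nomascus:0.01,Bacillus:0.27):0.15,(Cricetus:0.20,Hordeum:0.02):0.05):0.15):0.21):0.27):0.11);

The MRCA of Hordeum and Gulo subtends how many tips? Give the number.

23

The MRCA of Hordeum and Gulo is the root, so the clade is the entire tree.
That clade contains 23 terminal taxa: Abies, Acinonyx, Ailuropoda, Anopheles, Arabidopsis, Ateles, Bacillus, Betula, Bombus, Brassica, Cercopithecus, Clostridium, Corvus, Cricetus, Gulo, Hordeum, Hylobates, Meles, Mus, Nomascus, Peromyscus, Rattus, Yersinia.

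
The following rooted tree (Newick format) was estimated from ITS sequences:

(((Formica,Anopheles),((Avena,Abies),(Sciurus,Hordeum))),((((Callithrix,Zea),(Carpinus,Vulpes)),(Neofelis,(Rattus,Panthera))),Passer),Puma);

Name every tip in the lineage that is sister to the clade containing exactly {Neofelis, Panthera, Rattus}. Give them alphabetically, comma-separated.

Callithrix, Carpinus, Vulpes, Zea

The clade containing exactly {Neofelis, Panthera, Rattus} attaches to the tree at the node subtending (((Callithrix,Zea),(Carpinus,Vulpes)),(Neofelis,(Rattus,Panthera))).
The other lineage descending from that same node — the sister group — is ((Callithrix,Zea),(Carpinus,Vulpes)); its 4 tips in alphabetical order are the answer.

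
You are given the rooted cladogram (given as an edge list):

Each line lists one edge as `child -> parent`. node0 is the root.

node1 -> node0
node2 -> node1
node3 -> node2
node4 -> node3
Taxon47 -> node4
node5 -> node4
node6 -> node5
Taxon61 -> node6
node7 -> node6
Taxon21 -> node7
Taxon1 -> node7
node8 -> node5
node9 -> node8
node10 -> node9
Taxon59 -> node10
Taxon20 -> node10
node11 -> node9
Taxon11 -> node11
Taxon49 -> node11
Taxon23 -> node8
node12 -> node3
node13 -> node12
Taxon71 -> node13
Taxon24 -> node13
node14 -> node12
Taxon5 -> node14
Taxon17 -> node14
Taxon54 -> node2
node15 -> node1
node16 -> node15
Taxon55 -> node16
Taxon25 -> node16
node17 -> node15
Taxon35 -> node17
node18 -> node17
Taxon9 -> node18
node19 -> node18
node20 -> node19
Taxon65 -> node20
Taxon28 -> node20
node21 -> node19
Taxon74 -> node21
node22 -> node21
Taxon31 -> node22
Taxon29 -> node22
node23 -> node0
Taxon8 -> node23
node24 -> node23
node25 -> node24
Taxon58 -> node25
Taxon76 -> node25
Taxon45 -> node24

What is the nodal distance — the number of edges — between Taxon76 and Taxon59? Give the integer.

13

The MRCA of Taxon76 and Taxon59 is the root of the tree.
From Taxon76 up to that node: 4 branches. From Taxon59 up to the same node: 9 branches. Total: 4 + 9 = 13.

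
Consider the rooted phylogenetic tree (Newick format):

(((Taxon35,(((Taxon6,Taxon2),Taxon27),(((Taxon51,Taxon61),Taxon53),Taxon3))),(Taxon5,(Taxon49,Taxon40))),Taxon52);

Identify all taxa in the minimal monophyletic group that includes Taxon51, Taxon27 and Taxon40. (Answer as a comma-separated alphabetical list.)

Taxon2, Taxon27, Taxon3, Taxon35, Taxon40, Taxon49, Taxon5, Taxon51, Taxon53, Taxon6, Taxon61

Tracing Taxon51: it sits inside (Taxon51,Taxon61).
Tracing Taxon27: it sits inside ((Taxon6,Taxon2),Taxon27).
Tracing Taxon40: it sits inside (Taxon49,Taxon40).
The smallest clade enclosing all 3 is ((Taxon35,(((Taxon6,Taxon2),Taxon27),(((Taxon51,Taxon61),Taxon53),Taxon3))),(Taxon5,(Taxon49,Taxon40))); the answer is its 11 terminal taxa in alphabetical order.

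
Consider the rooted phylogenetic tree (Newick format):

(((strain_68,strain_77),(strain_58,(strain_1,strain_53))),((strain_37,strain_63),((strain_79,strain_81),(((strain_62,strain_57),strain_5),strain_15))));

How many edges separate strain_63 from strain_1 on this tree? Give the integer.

7

The MRCA of strain_63 and strain_1 is the root of the tree.
From strain_63 up to that node: 3 branches. From strain_1 up to the same node: 4 branches. Total: 3 + 4 = 7.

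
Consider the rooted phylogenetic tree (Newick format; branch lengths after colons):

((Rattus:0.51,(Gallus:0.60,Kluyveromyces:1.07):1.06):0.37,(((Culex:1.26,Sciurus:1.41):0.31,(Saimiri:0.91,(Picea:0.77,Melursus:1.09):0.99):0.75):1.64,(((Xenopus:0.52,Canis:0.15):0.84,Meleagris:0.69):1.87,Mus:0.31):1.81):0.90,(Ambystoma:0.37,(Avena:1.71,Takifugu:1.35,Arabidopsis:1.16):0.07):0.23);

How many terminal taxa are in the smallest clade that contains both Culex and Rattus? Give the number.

The MRCA of Culex and Rattus is the root, so the clade is the entire tree.
That clade contains 16 terminal taxa: Ambystoma, Arabidopsis, Avena, Canis, Culex, Gallus, Kluyveromyces, Meleagris, Melursus, Mus, Picea, Rattus, Saimiri, Sciurus, Takifugu, Xenopus.

16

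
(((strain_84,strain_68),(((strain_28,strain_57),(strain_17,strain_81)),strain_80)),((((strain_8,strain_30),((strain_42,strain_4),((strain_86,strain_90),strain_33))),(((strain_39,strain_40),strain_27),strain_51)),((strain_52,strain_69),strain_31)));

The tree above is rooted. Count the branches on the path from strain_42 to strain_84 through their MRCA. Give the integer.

The MRCA of strain_42 and strain_84 is the root of the tree.
From strain_42 up to that node: 6 branches. From strain_84 up to the same node: 3 branches. Total: 6 + 3 = 9.

9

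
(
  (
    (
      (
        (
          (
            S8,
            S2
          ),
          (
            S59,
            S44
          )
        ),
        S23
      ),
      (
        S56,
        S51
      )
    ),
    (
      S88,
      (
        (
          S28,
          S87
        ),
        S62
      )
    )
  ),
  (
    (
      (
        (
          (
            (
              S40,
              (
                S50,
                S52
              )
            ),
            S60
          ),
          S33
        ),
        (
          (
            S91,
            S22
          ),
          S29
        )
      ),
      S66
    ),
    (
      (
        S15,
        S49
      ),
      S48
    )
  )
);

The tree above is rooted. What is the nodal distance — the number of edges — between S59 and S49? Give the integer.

The MRCA of S59 and S49 is the root of the tree.
From S59 up to that node: 6 branches. From S49 up to the same node: 4 branches. Total: 6 + 4 = 10.

10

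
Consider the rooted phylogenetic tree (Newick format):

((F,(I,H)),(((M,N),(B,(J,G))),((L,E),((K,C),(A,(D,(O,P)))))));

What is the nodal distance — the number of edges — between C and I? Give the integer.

The MRCA of C and I is the root of the tree.
From C up to that node: 5 branches. From I up to the same node: 3 branches. Total: 5 + 3 = 8.

8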